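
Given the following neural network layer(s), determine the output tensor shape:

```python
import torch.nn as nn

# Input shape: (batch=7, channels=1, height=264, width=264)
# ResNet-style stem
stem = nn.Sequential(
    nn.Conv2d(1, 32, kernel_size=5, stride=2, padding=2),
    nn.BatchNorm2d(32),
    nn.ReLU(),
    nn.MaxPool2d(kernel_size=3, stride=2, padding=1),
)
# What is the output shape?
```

Input: (7, 1, 264, 264) -> after Conv2d 5x5 stride=2: (7, 32, 132, 132) -> Output: (7, 32, 66, 66)

Answer: (7, 32, 66, 66)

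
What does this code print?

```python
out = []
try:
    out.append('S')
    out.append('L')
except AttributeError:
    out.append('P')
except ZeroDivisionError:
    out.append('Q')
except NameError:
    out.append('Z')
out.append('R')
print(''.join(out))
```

Execution trace: 'S' (try body) → 'L' (try body, no exception) → 'R' (after the try/except). Output: SLR

Answer: SLR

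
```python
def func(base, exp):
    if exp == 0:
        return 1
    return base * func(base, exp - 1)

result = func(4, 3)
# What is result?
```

func(4, 3) = 4 * 4 * 4 = 64

Answer: 64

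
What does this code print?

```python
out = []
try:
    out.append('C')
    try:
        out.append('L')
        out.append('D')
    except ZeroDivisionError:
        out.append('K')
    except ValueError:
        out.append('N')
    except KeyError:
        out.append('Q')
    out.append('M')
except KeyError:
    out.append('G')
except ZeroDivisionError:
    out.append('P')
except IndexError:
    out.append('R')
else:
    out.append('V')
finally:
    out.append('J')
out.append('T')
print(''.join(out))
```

Execution trace: 'C' (try body) → 'L' (inner try body) → 'D' (inner try body, no exception) → 'M' (try body, no exception) → 'V' (else) → 'J' (finally) → 'T' (after the try/except). Output: CLDMVJT

Answer: CLDMVJT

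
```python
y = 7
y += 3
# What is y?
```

Trace:
`y = 7` → y = 7
`y += 3` → y = 10
So y = 10

Answer: 10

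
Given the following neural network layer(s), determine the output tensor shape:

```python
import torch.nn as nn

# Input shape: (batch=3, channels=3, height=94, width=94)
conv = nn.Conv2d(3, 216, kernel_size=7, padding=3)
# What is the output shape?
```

Input: (3, 3, 94, 94) -> Output: (3, 216, 94, 94)

Answer: (3, 216, 94, 94)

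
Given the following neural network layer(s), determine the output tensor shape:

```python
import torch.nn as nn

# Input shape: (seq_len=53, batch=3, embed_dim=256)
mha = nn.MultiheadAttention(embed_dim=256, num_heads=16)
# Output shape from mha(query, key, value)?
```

Input: (53, 3, 256) -> Output: (53, 3, 256)

Answer: (53, 3, 256)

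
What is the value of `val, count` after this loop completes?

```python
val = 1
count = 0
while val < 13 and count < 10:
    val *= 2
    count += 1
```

Double until >= 13 or 10 iterations
`val, count` takes the values: (1, 0) → (2, 0) → (2, 1) → (4, 1) → (4, 2) → (8, 2) → (8, 3) → (16, 3) → (16, 4)

Answer: 16, 4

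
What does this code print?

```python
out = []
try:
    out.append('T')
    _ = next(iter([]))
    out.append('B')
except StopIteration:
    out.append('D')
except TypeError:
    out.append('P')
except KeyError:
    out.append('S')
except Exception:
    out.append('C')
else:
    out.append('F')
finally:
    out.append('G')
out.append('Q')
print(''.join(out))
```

Execution trace: 'T' (try body) → 'D' (except StopIteration) → 'G' (finally) → 'Q' (after the try/except). Output: TDGQ

Answer: TDGQ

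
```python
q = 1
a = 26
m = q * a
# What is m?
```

Trace:
`q = 1` → q = 1
`a = 26` → a = 26
`m = q * a` → m = 26
So m = 26

Answer: 26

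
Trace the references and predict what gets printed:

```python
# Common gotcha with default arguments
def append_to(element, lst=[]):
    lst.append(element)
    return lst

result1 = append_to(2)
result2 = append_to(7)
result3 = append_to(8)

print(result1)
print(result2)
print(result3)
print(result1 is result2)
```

Key concept: mutable default argument gotcha.
Step by step:
`result1 = append_to(2)` → result1 = [2]
`result2 = append_to(7)` → result1 = [2, 7] (same object as result2); result2 = [2, 7] (same object as result1)
`result3 = append_to(8)` → result1 = [2, 7, 8] (same object as result2, result3); result2 = [2, 7, 8] (same object as result1, result3); result3 = [2, 7, 8] (same object as result1, result2)
`print(result1)` → prints [2, 7, 8]
`print(result2)` → prints [2, 7, 8]
`print(result3)` → prints [2, 7, 8]
`print(result1 is result2)` → prints True

Answer:
[2, 7, 8]
[2, 7, 8]
[2, 7, 8]
True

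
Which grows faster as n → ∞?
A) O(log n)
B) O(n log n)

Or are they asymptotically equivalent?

O(log n) vs O(n log n): Higher order terms dominate.

Answer: B) O(n log n) grows faster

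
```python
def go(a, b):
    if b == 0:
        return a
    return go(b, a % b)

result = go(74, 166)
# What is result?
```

go(74, 166) -> go(166, 74) -> go(74, 18) -> go(18, 2) -> go(2, 0) -> 2

Answer: 2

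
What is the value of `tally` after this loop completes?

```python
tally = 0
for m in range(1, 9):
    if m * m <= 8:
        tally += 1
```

Count numbers where m² ≤ 8
`tally` takes the values: 0 → 1 → 2

Answer: 2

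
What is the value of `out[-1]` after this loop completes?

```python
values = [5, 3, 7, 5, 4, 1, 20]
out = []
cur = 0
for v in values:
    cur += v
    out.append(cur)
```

Cumulative sum ends at 45
`out` takes the values: [] → [5] → [5, 8] → [5, 8, 15] → [5, 8, 15, 20] → [5, 8, 15, 20, 24] → [5, 8, 15, 20, 24, 25] → [5, 8, 15, 20, 24, 25, 45]
So `out[-1]` = 45

Answer: 45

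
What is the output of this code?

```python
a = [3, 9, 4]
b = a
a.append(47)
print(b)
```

Key concept: basic list aliasing.
Step by step:
`a = [3, 9, 4]` → a = [3, 9, 4]
`b = a` → b = [3, 9, 4] (same object as a)
`a.append(47)` → a = [3, 9, 4, 47] (same object as b); b = [3, 9, 4, 47] (same object as a)
`print(b)` → prints [3, 9, 4, 47]

Answer: [3, 9, 4, 47]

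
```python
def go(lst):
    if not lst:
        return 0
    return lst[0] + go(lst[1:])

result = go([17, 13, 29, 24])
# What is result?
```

17 + 13 + 29 + 24 + 0 = 83

Answer: 83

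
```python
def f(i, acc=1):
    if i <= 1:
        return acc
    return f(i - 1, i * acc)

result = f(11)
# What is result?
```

Accumulator trace (n, acc): (11, 1) -> (10, 11) -> (9, 110) -> (8, 990) -> (7, 7920) -> (6, 55440) -> (5, 332640) -> (4, 1663200) -> (3, 6652800) -> (2, 19958400) -> (1, 39916800) -> return 39916800

Answer: 39916800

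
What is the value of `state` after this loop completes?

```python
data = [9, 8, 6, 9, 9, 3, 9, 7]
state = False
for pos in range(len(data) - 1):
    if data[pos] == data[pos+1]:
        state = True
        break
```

Check consecutive duplicates in [9, 8, 6, 9, 9, 3, 9, 7]
`state` takes the values: False → True

Answer: True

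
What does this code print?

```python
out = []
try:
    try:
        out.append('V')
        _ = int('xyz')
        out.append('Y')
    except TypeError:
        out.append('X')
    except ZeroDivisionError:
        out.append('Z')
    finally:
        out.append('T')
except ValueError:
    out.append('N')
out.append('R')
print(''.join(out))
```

Execution trace: 'V' (try body) → 'T' (finally) → 'N' (outer except ValueError) → 'R' (after the try/except). Output: VTNR

Answer: VTNR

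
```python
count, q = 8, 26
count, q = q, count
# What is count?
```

Trace:
`count, q = 8, 26` → count = 8; q = 26
`count, q = q, count` → count = 26; q = 8
So count = 26

Answer: 26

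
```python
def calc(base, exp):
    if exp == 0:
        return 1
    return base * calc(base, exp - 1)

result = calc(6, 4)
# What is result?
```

calc(6, 4) = 6 * 6 * 6 * 6 = 1296

Answer: 1296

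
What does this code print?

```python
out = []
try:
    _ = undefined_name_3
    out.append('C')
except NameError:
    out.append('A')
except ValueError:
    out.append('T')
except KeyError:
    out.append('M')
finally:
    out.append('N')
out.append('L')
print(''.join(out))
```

Execution trace: 'A' (except NameError) → 'N' (finally) → 'L' (after the try/except). Output: ANL

Answer: ANL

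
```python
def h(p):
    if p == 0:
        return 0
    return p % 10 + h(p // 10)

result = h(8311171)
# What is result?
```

Sum of digits of 8311171: 1 + 7 + 1 + 1 + 1 + 3 + 8 = 22

Answer: 22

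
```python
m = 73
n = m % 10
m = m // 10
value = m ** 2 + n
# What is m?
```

Trace:
`m = 73` → m = 73
`n = m % 10` → n = 3
`m = m // 10` → m = 7
`value = m ** 2 + n` → value = 52
So m = 7

Answer: 7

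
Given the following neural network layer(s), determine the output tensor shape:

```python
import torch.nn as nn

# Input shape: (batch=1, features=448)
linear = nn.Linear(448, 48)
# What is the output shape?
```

Input: (1, 448) -> Output: (1, 48)

Answer: (1, 48)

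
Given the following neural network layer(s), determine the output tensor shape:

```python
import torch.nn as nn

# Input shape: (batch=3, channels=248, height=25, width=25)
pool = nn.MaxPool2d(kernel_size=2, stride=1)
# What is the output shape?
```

Input: (3, 248, 25, 25) -> Output: (3, 248, 24, 24)

Answer: (3, 248, 24, 24)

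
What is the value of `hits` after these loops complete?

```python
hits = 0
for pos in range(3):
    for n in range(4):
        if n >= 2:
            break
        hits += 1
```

Inner breaks at 2, outer runs 3 times
`hits` takes the values: 0 → 1 → 2 → 3 → 4 → 5 → 6

Answer: 6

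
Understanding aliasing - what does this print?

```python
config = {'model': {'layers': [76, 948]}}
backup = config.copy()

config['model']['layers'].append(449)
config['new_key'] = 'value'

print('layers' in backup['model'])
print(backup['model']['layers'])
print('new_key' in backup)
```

Key concept: shallow copy gotcha with nested dict.
Step by step:
`config = {'model': {'layers': [76, 948]}}` → config = {'model': {'layers': [76, 948]}}
`backup = config.copy()` → backup = {'model': {'layers': [76, 948]}}
`config['model']['layers'].append(449)` → config = {'model': {'layers': [76, 948, 449]}}; backup = {'model': {'layers': [76, 948, 449]}}
`config['new_key'] = 'value'` → config = {'model': {'layers': [76, 948, 449]}, 'new_key': 'value'}
`print('layers' in backup['model'])` → prints True
`print(backup['model']['layers'])` → prints [76, 948, 449]
`print('new_key' in backup)` → prints False

Answer:
True
[76, 948, 449]
False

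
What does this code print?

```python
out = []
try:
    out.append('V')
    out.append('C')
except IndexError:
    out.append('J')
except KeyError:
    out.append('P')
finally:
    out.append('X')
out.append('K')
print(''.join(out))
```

Execution trace: 'V' (try body) → 'C' (try body, no exception) → 'X' (finally) → 'K' (after the try/except). Output: VCXK

Answer: VCXK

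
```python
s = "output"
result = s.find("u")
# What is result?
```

Trace:
`s = "output"` → s = 'output'
`result = s.find("u")` → result = 1
So result = 1

Answer: 1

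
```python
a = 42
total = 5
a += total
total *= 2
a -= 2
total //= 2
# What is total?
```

Trace:
`a = 42` → a = 42
`total = 5` → total = 5
`a += total` → a = 47
`total *= 2` → total = 10
`a -= 2` → a = 45
`total //= 2` → total = 5
So total = 5

Answer: 5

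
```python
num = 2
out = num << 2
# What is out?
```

Trace:
`num = 2` → num = 2
`out = num << 2` → out = 8
So out = 8

Answer: 8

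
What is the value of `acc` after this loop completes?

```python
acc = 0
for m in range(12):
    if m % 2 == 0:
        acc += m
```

Sum of even numbers 0 to 11
`acc` takes the values: 0 → 2 → 6 → 12 → 20 → 30

Answer: 30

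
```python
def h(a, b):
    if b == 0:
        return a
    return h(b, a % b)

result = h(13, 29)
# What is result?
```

h(13, 29) -> h(29, 13) -> h(13, 3) -> h(3, 1) -> h(1, 0) -> 1

Answer: 1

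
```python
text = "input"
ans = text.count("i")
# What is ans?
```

Trace:
`text = "input"` → text = 'input'
`ans = text.count("i")` → ans = 1
So ans = 1

Answer: 1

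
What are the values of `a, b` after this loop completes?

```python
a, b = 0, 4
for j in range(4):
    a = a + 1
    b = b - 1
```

a goes 0→4, b goes 4→0
`a, b` takes the values: (0, 4) → (1, 4) → (1, 3) → (2, 3) → (2, 2) → (3, 2) → (3, 1) → (4, 1) → (4, 0)

Answer: 4, 0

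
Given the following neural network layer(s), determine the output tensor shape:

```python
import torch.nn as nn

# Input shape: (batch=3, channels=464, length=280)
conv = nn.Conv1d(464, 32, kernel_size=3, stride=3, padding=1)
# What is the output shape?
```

Input: (3, 464, 280) -> Output: (3, 32, 94)

Answer: (3, 32, 94)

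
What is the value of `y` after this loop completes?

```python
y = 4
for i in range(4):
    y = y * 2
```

Multiply by 2, 4 times: 4 * 2^4 = 64
`y` takes the values: 4 → 8 → 16 → 32 → 64

Answer: 64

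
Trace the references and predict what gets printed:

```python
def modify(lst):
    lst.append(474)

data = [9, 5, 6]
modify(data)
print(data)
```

Key concept: function modifies passed list.
Step by step:
`data = [9, 5, 6]` → data = [9, 5, 6]
`modify(data)` → data = [9, 5, 6, 474]
`print(data)` → prints [9, 5, 6, 474]

Answer: [9, 5, 6, 474]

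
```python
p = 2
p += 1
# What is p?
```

Trace:
`p = 2` → p = 2
`p += 1` → p = 3
So p = 3

Answer: 3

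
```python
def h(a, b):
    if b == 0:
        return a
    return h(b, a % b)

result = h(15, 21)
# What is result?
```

h(15, 21) -> h(21, 15) -> h(15, 6) -> h(6, 3) -> h(3, 0) -> 3

Answer: 3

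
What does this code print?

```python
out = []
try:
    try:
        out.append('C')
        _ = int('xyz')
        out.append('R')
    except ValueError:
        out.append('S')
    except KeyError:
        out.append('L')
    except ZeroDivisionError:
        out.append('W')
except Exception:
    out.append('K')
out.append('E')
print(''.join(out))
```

Execution trace: 'C' (inner try body) → 'S' (inner except ValueError) → 'E' (after the try/except). Output: CSE

Answer: CSE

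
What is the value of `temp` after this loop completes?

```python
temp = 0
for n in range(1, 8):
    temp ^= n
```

XOR of 1 to 7
`temp` takes the values: 0 → 1 → 3 → 0 → 4 → 1 → 7 → 0

Answer: 0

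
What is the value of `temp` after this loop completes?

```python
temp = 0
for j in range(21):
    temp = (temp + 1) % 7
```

Increment mod 7, 21 times = 0
`temp` takes the values: 0 → 1 → 2 → 3 → 4 → 5 → 6 → 0 → 1 → 2 → 3 → 4 → 5 → 6 → 0 → 1 → 2 → 3 → 4 → 5 → 6 → 0

Answer: 0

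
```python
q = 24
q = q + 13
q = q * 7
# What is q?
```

Trace:
`q = 24` → q = 24
`q = q + 13` → q = 37
`q = q * 7` → q = 259
So q = 259

Answer: 259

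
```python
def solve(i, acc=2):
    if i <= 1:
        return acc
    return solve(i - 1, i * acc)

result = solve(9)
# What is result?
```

Accumulator trace (n, acc): (9, 2) -> (8, 18) -> (7, 144) -> (6, 1008) -> (5, 6048) -> (4, 30240) -> (3, 120960) -> (2, 362880) -> (1, 725760) -> return 725760

Answer: 725760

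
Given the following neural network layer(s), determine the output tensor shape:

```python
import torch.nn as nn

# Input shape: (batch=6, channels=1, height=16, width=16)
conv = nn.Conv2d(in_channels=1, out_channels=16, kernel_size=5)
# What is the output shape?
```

Input: (6, 1, 16, 16) -> Output: (6, 16, 12, 12)

Answer: (6, 16, 12, 12)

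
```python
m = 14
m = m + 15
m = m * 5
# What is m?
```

Trace:
`m = 14` → m = 14
`m = m + 15` → m = 29
`m = m * 5` → m = 145
So m = 145

Answer: 145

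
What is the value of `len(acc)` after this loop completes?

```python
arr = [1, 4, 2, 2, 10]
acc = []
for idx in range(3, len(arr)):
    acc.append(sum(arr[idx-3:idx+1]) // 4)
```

Number of 4-element averages
`acc` takes the values: [] → [2] → [2, 4]
So `len(acc)` = 2

Answer: 2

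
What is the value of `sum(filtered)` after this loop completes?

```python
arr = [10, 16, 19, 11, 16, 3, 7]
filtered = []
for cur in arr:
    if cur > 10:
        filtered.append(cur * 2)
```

Sum of doubled values > 10
`filtered` takes the values: [] → [32] → [32, 38] → [32, 38, 22] → [32, 38, 22, 32]
So `sum(filtered)` = 124

Answer: 124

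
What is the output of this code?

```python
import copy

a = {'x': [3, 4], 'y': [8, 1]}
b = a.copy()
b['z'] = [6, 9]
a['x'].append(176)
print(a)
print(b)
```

Key concept: shallow copy of dict with mutable values.
Step by step:
`a = {'x': [3, 4], 'y': [8, 1]}` → a = {'x': [3, 4], 'y': [8, 1]}
`b = a.copy()` → b = {'x': [3, 4], 'y': [8, 1]}
`b['z'] = [6, 9]` → b = {'x': [3, 4], 'y': [8, 1], 'z': [6, 9]}
`a['x'].append(176)` → a = {'x': [3, 4, 176], 'y': [8, 1]}; b = {'x': [3, 4, 176], 'y': [8, 1], 'z': [6, 9]}
`print(a)` → prints {'x': [3, 4, 176], 'y': [8, 1]}
`print(b)` → prints {'x': [3, 4, 176], 'y': [8, 1], 'z': [6, 9]}

Answer:
{'x': [3, 4, 176], 'y': [8, 1]}
{'x': [3, 4, 176], 'y': [8, 1], 'z': [6, 9]}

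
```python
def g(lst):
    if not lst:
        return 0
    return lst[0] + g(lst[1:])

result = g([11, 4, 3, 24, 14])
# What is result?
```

11 + 4 + 3 + 24 + 14 + 0 = 56

Answer: 56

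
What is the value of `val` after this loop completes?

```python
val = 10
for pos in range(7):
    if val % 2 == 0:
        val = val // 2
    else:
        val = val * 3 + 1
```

Collatz-style transformation from 10
`val` takes the values: 10 → 5 → 16 → 8 → 4 → 2 → 1 → 4

Answer: 4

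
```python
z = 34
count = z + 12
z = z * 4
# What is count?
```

Trace:
`z = 34` → z = 34
`count = z + 12` → count = 46
`z = z * 4` → z = 136
So count = 46

Answer: 46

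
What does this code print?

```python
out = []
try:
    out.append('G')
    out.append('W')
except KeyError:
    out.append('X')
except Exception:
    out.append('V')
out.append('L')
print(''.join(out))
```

Execution trace: 'G' (try body) → 'W' (try body, no exception) → 'L' (after the try/except). Output: GWL

Answer: GWL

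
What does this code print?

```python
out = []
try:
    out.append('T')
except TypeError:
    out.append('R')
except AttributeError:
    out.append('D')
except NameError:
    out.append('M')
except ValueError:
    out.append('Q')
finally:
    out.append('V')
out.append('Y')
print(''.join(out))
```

Execution trace: 'T' (try body, no exception) → 'V' (finally) → 'Y' (after the try/except). Output: TVY

Answer: TVY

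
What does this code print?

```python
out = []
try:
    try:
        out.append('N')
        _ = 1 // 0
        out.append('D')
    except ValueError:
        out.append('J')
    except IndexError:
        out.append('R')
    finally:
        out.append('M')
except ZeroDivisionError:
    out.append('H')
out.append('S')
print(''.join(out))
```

Execution trace: 'N' (inner try body) → 'M' (inner finally) → 'H' (outer except ZeroDivisionError) → 'S' (after the try/except). Output: NMHS

Answer: NMHS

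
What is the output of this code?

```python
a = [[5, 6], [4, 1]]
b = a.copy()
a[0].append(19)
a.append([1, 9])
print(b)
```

Key concept: shallow copy with nested lists.
Step by step:
`a = [[5, 6], [4, 1]]` → a = [[5, 6], [4, 1]]
`b = a.copy()` → b = [[5, 6], [4, 1]]
`a[0].append(19)` → a = [[5, 6, 19], [4, 1]]; b = [[5, 6, 19], [4, 1]]
`a.append([1, 9])` → a = [[5, 6, 19], [4, 1], [1, 9]]
`print(b)` → prints [[5, 6, 19], [4, 1]]

Answer: [[5, 6, 19], [4, 1]]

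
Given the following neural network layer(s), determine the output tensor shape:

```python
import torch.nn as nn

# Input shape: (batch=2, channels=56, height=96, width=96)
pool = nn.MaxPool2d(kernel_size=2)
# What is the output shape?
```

Input: (2, 56, 96, 96) -> Output: (2, 56, 48, 48)

Answer: (2, 56, 48, 48)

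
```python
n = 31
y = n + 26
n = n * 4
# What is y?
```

Trace:
`n = 31` → n = 31
`y = n + 26` → y = 57
`n = n * 4` → n = 124
So y = 57

Answer: 57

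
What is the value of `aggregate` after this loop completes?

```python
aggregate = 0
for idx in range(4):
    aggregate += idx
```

Sum of 0 to 3 = 6
`aggregate` takes the values: 0 → 1 → 3 → 6

Answer: 6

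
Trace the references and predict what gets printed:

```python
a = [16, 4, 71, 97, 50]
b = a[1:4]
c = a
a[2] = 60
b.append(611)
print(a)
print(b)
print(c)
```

Key concept: slice vs alias.
Step by step:
`a = [16, 4, 71, 97, 50]` → a = [16, 4, 71, 97, 50]
`b = a[1:4]` → b = [4, 71, 97]
`c = a` → c = [16, 4, 71, 97, 50] (same object as a)
`a[2] = 60` → a = [16, 4, 60, 97, 50] (same object as c); c = [16, 4, 60, 97, 50] (same object as a)
`b.append(611)` → b = [4, 71, 97, 611]
`print(a)` → prints [16, 4, 60, 97, 50]
`print(b)` → prints [4, 71, 97, 611]
`print(c)` → prints [16, 4, 60, 97, 50]

Answer:
[16, 4, 60, 97, 50]
[4, 71, 97, 611]
[16, 4, 60, 97, 50]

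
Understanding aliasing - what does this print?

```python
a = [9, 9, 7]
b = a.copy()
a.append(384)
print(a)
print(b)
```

Key concept: list.copy() creates independent copy.
Step by step:
`a = [9, 9, 7]` → a = [9, 9, 7]
`b = a.copy()` → b = [9, 9, 7]
`a.append(384)` → a = [9, 9, 7, 384]
`print(a)` → prints [9, 9, 7, 384]
`print(b)` → prints [9, 9, 7]

Answer:
[9, 9, 7, 384]
[9, 9, 7]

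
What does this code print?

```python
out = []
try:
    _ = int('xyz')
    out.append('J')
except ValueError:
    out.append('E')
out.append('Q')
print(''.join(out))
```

Execution trace: 'E' (except ValueError) → 'Q' (after the try/except). Output: EQ

Answer: EQ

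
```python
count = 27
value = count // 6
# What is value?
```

Trace:
`count = 27` → count = 27
`value = count // 6` → value = 4
So value = 4

Answer: 4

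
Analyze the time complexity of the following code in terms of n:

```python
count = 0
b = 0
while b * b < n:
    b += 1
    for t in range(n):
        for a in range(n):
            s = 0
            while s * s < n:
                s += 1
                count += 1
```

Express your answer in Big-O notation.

Each loop level contributes: √n × n × n × √n. Multiplying the contributions gives O(n^3).

Answer: O(n^3)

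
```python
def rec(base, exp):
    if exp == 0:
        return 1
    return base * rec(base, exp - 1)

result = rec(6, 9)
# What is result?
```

rec(6, 9) = 6 * 6 * 6 * 6 * 6 * 6 * 6 * 6 * 6 = 10077696

Answer: 10077696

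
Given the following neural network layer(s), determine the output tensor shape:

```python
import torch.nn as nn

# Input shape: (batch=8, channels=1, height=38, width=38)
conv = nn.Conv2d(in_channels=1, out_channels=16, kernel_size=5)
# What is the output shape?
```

Input: (8, 1, 38, 38) -> Output: (8, 16, 34, 34)

Answer: (8, 16, 34, 34)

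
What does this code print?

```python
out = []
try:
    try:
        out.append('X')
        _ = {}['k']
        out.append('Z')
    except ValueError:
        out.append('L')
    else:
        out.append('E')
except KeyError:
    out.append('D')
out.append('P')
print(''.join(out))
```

Execution trace: 'X' (try body) → 'D' (outer except KeyError) → 'P' (after the try/except). Output: XDP

Answer: XDP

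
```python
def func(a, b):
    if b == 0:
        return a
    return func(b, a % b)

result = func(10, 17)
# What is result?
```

func(10, 17) -> func(17, 10) -> func(10, 7) -> func(7, 3) -> func(3, 1) -> func(1, 0) -> 1

Answer: 1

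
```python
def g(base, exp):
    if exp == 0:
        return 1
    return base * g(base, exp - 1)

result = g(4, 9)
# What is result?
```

g(4, 9) = 4 * 4 * 4 * 4 * 4 * 4 * 4 * 4 * 4 = 262144

Answer: 262144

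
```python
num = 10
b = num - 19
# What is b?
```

Trace:
`num = 10` → num = 10
`b = num - 19` → b = -9
So b = -9

Answer: -9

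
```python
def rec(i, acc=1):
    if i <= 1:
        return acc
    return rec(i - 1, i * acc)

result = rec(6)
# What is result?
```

Accumulator trace (n, acc): (6, 1) -> (5, 6) -> (4, 30) -> (3, 120) -> (2, 360) -> (1, 720) -> return 720

Answer: 720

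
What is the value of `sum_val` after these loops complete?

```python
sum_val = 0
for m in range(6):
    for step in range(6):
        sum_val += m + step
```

Sum of all m+step for m,step in 6x6
`sum_val` takes the values: 0 → 1 → 3 → 6 → 10 → 15 → 16 → 18 → 21 → 25 → 30 → 36 → 38 → 41 → 45 → 50 → 56 → 63 → 66 → 70 → 75 → 81 → 88 → 96 → 100 → 105 → 111 → 118 → 126 → 135 → 140 → 146 → 153 → 161 → 170 → 180

Answer: 180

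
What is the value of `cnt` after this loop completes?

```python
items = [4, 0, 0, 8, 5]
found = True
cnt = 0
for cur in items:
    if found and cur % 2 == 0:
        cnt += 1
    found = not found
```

Count even values at even positions
`cnt` takes the values: 0 → 1 → 2

Answer: 2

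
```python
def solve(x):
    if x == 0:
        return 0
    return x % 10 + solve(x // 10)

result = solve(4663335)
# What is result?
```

Sum of digits of 4663335: 5 + 3 + 3 + 3 + 6 + 6 + 4 = 30

Answer: 30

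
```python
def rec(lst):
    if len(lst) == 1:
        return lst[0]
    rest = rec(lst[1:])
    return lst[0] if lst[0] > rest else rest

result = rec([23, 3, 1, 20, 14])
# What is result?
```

Recursive max over [23, 3, 1, 20, 14] = 23

Answer: 23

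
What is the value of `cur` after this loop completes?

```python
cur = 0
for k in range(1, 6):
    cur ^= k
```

XOR of 1 to 5
`cur` takes the values: 0 → 1 → 3 → 0 → 4 → 1

Answer: 1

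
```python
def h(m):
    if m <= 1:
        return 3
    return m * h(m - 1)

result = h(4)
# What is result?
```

h(4) = 4 * 3 * 2 * 3 = 72

Answer: 72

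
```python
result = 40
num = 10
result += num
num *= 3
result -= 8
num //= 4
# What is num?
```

Trace:
`result = 40` → result = 40
`num = 10` → num = 10
`result += num` → result = 50
`num *= 3` → num = 30
`result -= 8` → result = 42
`num //= 4` → num = 7
So num = 7

Answer: 7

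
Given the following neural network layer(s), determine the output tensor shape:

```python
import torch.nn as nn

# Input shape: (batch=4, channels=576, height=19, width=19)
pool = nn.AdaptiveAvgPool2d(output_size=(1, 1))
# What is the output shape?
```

Input: (4, 576, 19, 19) -> Output: (4, 576, 1, 1)

Answer: (4, 576, 1, 1)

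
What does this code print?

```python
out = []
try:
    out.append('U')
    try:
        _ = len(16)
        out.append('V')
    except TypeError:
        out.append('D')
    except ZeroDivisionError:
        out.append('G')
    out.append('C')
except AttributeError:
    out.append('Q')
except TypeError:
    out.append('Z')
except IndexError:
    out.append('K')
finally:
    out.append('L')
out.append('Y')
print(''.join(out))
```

Execution trace: 'U' (try body) → 'D' (inner except TypeError) → 'C' (try body, no exception) → 'L' (finally) → 'Y' (after the try/except). Output: UDCLY

Answer: UDCLY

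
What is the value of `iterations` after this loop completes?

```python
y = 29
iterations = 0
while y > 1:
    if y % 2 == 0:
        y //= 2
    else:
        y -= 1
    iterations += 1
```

Steps to reduce 29 to 1
`iterations` takes the values: 0 → 1 → 2 → 3 → 4 → 5 → 6 → 7

Answer: 7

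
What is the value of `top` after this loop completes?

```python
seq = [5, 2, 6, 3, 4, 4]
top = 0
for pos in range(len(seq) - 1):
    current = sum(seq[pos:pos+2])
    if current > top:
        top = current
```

Max sum of 2-element window in [5, 2, 6, 3, 4, 4]
`top` takes the values: 0 → 7 → 8 → 9

Answer: 9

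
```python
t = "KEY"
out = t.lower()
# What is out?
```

Trace:
`t = "KEY"` → t = 'KEY'
`out = t.lower()` → out = 'key'
So out = 'key'

Answer: 'key'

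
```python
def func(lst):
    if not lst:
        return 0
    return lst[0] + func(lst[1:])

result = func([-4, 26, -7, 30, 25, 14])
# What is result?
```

(-4) + 26 + (-7) + 30 + 25 + 14 + 0 = 84

Answer: 84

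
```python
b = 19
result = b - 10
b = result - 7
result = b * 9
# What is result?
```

Trace:
`b = 19` → b = 19
`result = b - 10` → result = 9
`b = result - 7` → b = 2
`result = b * 9` → result = 18
So result = 18

Answer: 18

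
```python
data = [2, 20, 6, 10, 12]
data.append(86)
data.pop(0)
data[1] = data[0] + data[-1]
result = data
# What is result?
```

Trace:
`data = [2, 20, 6, 10, 12]` → data = [2, 20, 6, 10, 12]
`data.append(86)` → data = [2, 20, 6, 10, 12, 86]
`data.pop(0)` → data = [20, 6, 10, 12, 86]
`data[1] = data[0] + data[-1]` → data = [20, 106, 10, 12, 86]
`result = data` → result = [20, 106, 10, 12, 86]
So result = [20, 106, 10, 12, 86]

Answer: [20, 106, 10, 12, 86]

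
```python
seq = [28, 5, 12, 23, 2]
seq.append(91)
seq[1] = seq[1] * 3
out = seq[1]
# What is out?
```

Trace:
`seq = [28, 5, 12, 23, 2]` → seq = [28, 5, 12, 23, 2]
`seq.append(91)` → seq = [28, 5, 12, 23, 2, 91]
`seq[1] = seq[1] * 3` → seq = [28, 15, 12, 23, 2, 91]
`out = seq[1]` → out = 15
So out = 15

Answer: 15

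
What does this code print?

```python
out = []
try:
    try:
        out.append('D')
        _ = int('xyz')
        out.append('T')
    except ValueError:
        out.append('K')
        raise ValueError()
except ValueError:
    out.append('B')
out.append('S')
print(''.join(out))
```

Execution trace: 'D' (inner try body) → 'K' (inner except ValueError) → 'B' (outer except ValueError) → 'S' (after the try/except). Output: DKBS

Answer: DKBS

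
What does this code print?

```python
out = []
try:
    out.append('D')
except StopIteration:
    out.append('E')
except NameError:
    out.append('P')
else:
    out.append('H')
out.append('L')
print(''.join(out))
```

Execution trace: 'D' (try body, no exception) → 'H' (else) → 'L' (after the try/except). Output: DHL

Answer: DHL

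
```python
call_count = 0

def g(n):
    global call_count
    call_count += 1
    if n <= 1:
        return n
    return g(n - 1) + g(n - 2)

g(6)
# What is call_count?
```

Calls(n) = 1 + Calls(n-1) + Calls(n-2); Calls(0)=Calls(1)=1. For n=6 this gives 25.

Answer: 25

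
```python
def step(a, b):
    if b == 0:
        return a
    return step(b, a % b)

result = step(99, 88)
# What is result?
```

step(99, 88) -> step(88, 11) -> step(11, 0) -> 11

Answer: 11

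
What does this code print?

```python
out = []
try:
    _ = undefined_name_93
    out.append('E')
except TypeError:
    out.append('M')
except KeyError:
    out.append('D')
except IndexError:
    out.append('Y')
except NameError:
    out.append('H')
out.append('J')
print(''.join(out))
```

Execution trace: 'H' (except NameError) → 'J' (after the try/except). Output: HJ

Answer: HJ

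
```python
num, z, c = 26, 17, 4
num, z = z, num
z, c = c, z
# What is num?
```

Trace:
`num, z, c = 26, 17, 4` → num = 26; z = 17; c = 4
`num, z = z, num` → num = 17; z = 26
`z, c = c, z` → z = 4; c = 26
So num = 17

Answer: 17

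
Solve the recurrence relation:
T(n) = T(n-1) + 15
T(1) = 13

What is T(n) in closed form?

Unrolling: T(n) = T(1) + 15·(n-1) = 13 + 15(n-1) = 15n - 2.

Answer: T(n) = 15n - 2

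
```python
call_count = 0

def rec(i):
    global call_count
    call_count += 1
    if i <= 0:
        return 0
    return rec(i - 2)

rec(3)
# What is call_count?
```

Linear recursion stepping by 2: 3 calls from i=3 down to ≤0.

Answer: 3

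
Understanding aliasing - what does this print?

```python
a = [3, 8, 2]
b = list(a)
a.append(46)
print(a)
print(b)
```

Key concept: list() constructor creates copy.
Step by step:
`a = [3, 8, 2]` → a = [3, 8, 2]
`b = list(a)` → b = [3, 8, 2]
`a.append(46)` → a = [3, 8, 2, 46]
`print(a)` → prints [3, 8, 2, 46]
`print(b)` → prints [3, 8, 2]

Answer:
[3, 8, 2, 46]
[3, 8, 2]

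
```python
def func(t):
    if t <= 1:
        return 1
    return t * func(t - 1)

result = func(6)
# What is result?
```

func(6) = 6 * 5 * 4 * 3 * 2 * 1 = 720

Answer: 720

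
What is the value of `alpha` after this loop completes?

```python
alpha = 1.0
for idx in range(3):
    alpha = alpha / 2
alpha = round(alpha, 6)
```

Halving LR 3 times: 1 / 2^3
`alpha` takes the values: 1.0 → 0.5 → 0.25 → 0.125

Answer: 0.125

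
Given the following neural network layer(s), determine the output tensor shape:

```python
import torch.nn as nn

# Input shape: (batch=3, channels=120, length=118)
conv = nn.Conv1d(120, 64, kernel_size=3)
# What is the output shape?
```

Input: (3, 120, 118) -> Output: (3, 64, 116)

Answer: (3, 64, 116)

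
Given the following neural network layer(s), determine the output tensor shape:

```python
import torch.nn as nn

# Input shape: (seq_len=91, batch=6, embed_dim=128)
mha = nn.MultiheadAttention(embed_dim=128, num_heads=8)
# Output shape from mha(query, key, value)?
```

Input: (91, 6, 128) -> Output: (91, 6, 128)

Answer: (91, 6, 128)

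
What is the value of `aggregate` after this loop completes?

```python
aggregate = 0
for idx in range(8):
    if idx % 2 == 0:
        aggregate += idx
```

Sum of even numbers 0 to 7
`aggregate` takes the values: 0 → 2 → 6 → 12

Answer: 12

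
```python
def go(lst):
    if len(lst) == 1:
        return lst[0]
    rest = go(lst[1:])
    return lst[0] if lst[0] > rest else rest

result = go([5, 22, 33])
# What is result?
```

Recursive max over [5, 22, 33] = 33

Answer: 33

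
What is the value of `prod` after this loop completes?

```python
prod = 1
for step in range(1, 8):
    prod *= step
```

7! = 5040
`prod` takes the values: 1 → 2 → 6 → 24 → 120 → 720 → 5040

Answer: 5040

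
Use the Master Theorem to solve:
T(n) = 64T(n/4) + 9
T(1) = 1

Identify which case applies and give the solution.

a=64, b=4, f(n)=9. log_4(64) = 3. Since c=0 < 3, Case 1 applies: T(n) = Θ(n^log_b(a)) = O(n^3).

Answer: O(n^3) - Case 1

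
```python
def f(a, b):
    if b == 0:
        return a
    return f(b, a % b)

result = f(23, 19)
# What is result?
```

f(23, 19) -> f(19, 4) -> f(4, 3) -> f(3, 1) -> f(1, 0) -> 1

Answer: 1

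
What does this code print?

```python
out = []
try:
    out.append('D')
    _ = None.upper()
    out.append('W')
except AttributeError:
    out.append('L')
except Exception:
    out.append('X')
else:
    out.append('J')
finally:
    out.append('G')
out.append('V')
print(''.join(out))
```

Execution trace: 'D' (try body) → 'L' (except AttributeError) → 'G' (finally) → 'V' (after the try/except). Output: DLGV

Answer: DLGV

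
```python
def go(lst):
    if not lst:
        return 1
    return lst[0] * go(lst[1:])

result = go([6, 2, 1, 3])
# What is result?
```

Product over [6, 2, 1, 3] = 6 * 2 * 1 * 3 = 36

Answer: 36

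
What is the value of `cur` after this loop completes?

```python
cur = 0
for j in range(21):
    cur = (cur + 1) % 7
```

Increment mod 7, 21 times = 0
`cur` takes the values: 0 → 1 → 2 → 3 → 4 → 5 → 6 → 0 → 1 → 2 → 3 → 4 → 5 → 6 → 0 → 1 → 2 → 3 → 4 → 5 → 6 → 0

Answer: 0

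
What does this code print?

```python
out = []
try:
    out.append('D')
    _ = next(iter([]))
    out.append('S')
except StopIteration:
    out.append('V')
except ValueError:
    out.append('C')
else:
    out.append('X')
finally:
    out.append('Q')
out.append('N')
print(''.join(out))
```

Execution trace: 'D' (try body) → 'V' (except StopIteration) → 'Q' (finally) → 'N' (after the try/except). Output: DVQN

Answer: DVQN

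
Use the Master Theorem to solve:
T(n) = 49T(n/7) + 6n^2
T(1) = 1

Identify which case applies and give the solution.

a=49, b=7, f(n)=6n^2. log_7(49) = 2. Since c=2 = 2, Case 2 applies: T(n) = Θ(n^log_b(a) · log n) = O(n^2 log n).

Answer: O(n^2 log n) - Case 2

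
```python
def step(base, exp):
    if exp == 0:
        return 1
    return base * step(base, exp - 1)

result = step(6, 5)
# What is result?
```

step(6, 5) = 6 * 6 * 6 * 6 * 6 = 7776

Answer: 7776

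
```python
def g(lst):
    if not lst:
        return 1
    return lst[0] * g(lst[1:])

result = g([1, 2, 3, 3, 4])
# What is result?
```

Product over [1, 2, 3, 3, 4] = 1 * 2 * 3 * 3 * 4 = 72

Answer: 72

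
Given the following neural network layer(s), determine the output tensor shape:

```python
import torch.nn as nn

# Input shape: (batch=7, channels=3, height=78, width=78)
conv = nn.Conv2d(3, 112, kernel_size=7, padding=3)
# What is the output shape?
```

Input: (7, 3, 78, 78) -> Output: (7, 112, 78, 78)

Answer: (7, 112, 78, 78)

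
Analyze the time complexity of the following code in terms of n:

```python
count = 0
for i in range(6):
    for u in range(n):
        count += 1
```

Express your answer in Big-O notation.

Each loop level contributes: 1 × n. Multiplying the contributions gives O(n).

Answer: O(n)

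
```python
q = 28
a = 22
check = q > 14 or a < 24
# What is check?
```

Trace:
`q = 28` → q = 28
`a = 22` → a = 22
`check = q > 14 or a < 24` → check = True
So check = True

Answer: True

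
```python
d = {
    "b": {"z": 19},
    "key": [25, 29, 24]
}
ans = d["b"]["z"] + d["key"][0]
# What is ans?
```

Trace:
`d = { ...` → d = {'b': {'z': 19}, 'key': [25, 29, 24]}
`ans = d["b"]["z"] + d["key"][0]` → ans = 44
So ans = 44

Answer: 44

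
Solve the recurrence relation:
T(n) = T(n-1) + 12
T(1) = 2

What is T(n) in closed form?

Unrolling: T(n) = T(1) + 12·(n-1) = 2 + 12(n-1) = 12n - 10.

Answer: T(n) = 12n - 10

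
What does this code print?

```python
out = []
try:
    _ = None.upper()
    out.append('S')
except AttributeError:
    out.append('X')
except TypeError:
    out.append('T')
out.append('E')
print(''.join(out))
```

Execution trace: 'X' (except AttributeError) → 'E' (after the try/except). Output: XE

Answer: XE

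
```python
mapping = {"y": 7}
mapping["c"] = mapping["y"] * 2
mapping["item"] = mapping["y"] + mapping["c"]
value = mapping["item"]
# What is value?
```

Trace:
`mapping = {"y": 7}` → mapping = {'y': 7}
`mapping["c"] = mapping["y"] * 2` → mapping = {'y': 7, 'c': 14}
`mapping["item"] = mapping["y"] + mapping["c"]` → mapping = {'y': 7, 'c': 14, 'item': 21}
`value = mapping["item"]` → value = 21
So value = 21

Answer: 21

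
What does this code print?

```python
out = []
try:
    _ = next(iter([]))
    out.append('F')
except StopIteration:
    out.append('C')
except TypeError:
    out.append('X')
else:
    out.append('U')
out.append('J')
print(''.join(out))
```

Execution trace: 'C' (except StopIteration) → 'J' (after the try/except). Output: CJ

Answer: CJ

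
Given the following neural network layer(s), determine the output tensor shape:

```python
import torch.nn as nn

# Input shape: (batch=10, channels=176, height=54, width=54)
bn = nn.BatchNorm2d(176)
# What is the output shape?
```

Input: (10, 176, 54, 54) -> Output: (10, 176, 54, 54)

Answer: (10, 176, 54, 54)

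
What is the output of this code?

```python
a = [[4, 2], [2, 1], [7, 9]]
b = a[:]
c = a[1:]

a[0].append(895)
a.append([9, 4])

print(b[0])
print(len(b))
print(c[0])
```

Key concept: slice with nested mutation.
Step by step:
`a = [[4, 2], [2, 1], [7, 9]]` → a = [[4, 2], [2, 1], [7, 9]]
`b = a[:]` → b = [[4, 2], [2, 1], [7, 9]]
`c = a[1:]` → c = [[2, 1], [7, 9]]
`a[0].append(895)` → a = [[4, 2, 895], [2, 1], [7, 9]]; b = [[4, 2, 895], [2, 1], [7, 9]]
`a.append([9, 4])` → a = [[4, 2, 895], [2, 1], [7, 9], [9, 4]]
`print(b[0])` → prints [4, 2, 895]
`print(len(b))` → prints 3
`print(c[0])` → prints [2, 1]

Answer:
[4, 2, 895]
3
[2, 1]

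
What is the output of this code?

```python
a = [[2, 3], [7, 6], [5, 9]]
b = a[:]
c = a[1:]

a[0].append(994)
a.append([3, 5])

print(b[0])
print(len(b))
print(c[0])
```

Key concept: slice with nested mutation.
Step by step:
`a = [[2, 3], [7, 6], [5, 9]]` → a = [[2, 3], [7, 6], [5, 9]]
`b = a[:]` → b = [[2, 3], [7, 6], [5, 9]]
`c = a[1:]` → c = [[7, 6], [5, 9]]
`a[0].append(994)` → a = [[2, 3, 994], [7, 6], [5, 9]]; b = [[2, 3, 994], [7, 6], [5, 9]]
`a.append([3, 5])` → a = [[2, 3, 994], [7, 6], [5, 9], [3, 5]]
`print(b[0])` → prints [2, 3, 994]
`print(len(b))` → prints 3
`print(c[0])` → prints [7, 6]

Answer:
[2, 3, 994]
3
[7, 6]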